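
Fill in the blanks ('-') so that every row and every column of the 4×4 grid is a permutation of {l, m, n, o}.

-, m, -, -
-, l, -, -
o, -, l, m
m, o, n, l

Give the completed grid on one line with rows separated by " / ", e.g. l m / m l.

At row 1, column 3: row 1 has {m}; column 3 has {l,n}; that leaves o.
At row 1, column 4: row 1 has {m,o}; column 4 has {l,m}; that leaves n.
At row 2, column 1: row 2 has {l}; column 1 has {m,o}; that leaves n.
At row 2, column 3: row 2 has {l,n}; column 3 has {l,n,o}; that leaves m.
At row 2, column 4: row 2 has {l,m,n}; column 4 has {l,m,n}; that leaves o.
At row 3, column 2: row 3 has {l,m,o}; column 2 has {l,m,o}; that leaves n.
At row 1, column 1: row 1 has {m,n,o}; column 1 has {m,n,o}; that leaves l.

l m o n / n l m o / o n l m / m o n l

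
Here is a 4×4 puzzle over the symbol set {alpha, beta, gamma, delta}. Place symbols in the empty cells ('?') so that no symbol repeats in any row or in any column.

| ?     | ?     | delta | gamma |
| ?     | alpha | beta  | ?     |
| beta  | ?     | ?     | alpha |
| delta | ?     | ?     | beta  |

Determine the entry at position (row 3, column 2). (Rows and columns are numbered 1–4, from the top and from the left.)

delta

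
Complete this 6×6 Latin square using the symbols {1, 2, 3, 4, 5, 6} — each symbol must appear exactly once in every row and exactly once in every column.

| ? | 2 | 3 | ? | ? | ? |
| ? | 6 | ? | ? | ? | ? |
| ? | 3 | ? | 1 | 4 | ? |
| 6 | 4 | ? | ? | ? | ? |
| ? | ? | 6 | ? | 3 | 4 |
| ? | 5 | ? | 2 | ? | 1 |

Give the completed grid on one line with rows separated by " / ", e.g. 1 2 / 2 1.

4 2 3 6 1 5 / 1 6 5 4 2 3 / 5 3 2 1 4 6 / 6 4 1 3 5 2 / 2 1 6 5 3 4 / 3 5 4 2 6 1

Cell (r5,c2): row 5 has {3,4,6}; column 2 has {2,3,4,5,6} → 1.
Cell (r5,c4): row 5 has {1,3,4,6}; column 4 has {1,2} → 5.
Cell (r6,c3): row 6 has {1,2,5}; column 3 has {3,6} → 4.
Cell (r6,c5): row 6 has {1,2,4,5}; column 5 has {3,4} → 6.
Cell (r4,c4): row 4 has {4,6}; column 4 has {1,2,5} → 3.
Cell (r5,c1): row 5 has {1,3,4,5,6}; column 1 has {6} → 2.
Cell (r6,c1): row 6 has {1,2,4,5,6}; column 1 has {2,6} → 3.
Cell (r2,c4): row 2 has {6}; column 4 has {1,2,3,5} → 4.
Cell (r3,c1): row 3 has {1,3,4}; column 1 has {2,3,6} → 5.
Cell (r3,c3): row 3 has {1,3,4,5}; column 3 has {3,4,6} → 2.
Cell (r3,c6): row 3 has {1,2,3,4,5}; column 6 has {1,4} → 6.
Cell (r1,c4): row 1 has {2,3}; column 4 has {1,2,3,4,5} → 6.
Cell (r1,c6): row 1 has {2,3,6}; column 6 has {1,4,6} → 5.
Cell (r2,c1): row 2 has {4,6}; column 1 has {2,3,5,6} → 1.
Cell (r2,c3): row 2 has {1,4,6}; column 3 has {2,3,4,6} → 5.
Cell (r2,c5): row 2 has {1,4,5,6}; column 5 has {3,4,6} → 2.
Cell (r2,c6): row 2 has {1,2,4,5,6}; column 6 has {1,4,5,6} → 3.
Cell (r4,c3): row 4 has {3,4,6}; column 3 has {2,3,4,5,6} → 1.
Cell (r4,c5): row 4 has {1,3,4,6}; column 5 has {2,3,4,6} → 5.
Cell (r4,c6): row 4 has {1,3,4,5,6}; column 6 has {1,3,4,5,6} → 2.
Cell (r1,c1): row 1 has {2,3,5,6}; column 1 has {1,2,3,5,6} → 4.
Cell (r1,c5): row 1 has {2,3,4,5,6}; column 5 has {2,3,4,5,6} → 1.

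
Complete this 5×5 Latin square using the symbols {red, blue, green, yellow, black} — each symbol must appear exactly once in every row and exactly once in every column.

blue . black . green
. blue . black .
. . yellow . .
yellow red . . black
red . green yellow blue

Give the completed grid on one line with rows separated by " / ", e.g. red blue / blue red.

blue yellow black red green / green blue red black yellow / black green yellow blue red / yellow red blue green black / red black green yellow blue

Cell (r1,c2): row 1 has {blue,green,black}; column 2 has {red,blue} → yellow.
Cell (r1,c4): row 1 has {blue,green,yellow,black}; column 4 has {yellow,black} → red.
Cell (r2,c1): row 2 has {blue,black}; column 1 has {red,blue,yellow} → green.
Cell (r2,c3): row 2 has {blue,green,black}; column 3 has {green,yellow,black} → red.
Cell (r2,c5): row 2 has {red,blue,green,black}; column 5 has {blue,green,black} → yellow.
Cell (r3,c1): row 3 has {yellow}; column 1 has {red,blue,green,yellow} → black.
Cell (r3,c2): row 3 has {yellow,black}; column 2 has {red,blue,yellow} → green.
Cell (r3,c4): row 3 has {green,yellow,black}; column 4 has {red,yellow,black} → blue.
Cell (r3,c5): row 3 has {blue,green,yellow,black}; column 5 has {blue,green,yellow,black} → red.
Cell (r4,c3): row 4 has {red,yellow,black}; column 3 has {red,green,yellow,black} → blue.
Cell (r4,c4): row 4 has {red,blue,yellow,black}; column 4 has {red,blue,yellow,black} → green.
Cell (r5,c2): row 5 has {red,blue,green,yellow}; column 2 has {red,blue,green,yellow} → black.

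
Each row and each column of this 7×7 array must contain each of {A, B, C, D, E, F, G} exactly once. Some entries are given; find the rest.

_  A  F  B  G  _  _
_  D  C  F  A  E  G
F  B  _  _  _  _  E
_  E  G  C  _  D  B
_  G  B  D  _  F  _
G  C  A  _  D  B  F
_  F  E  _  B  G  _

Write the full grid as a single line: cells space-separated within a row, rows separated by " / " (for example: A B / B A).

E A F B G C D / B D C F A E G / F B D G C A E / A E G C F D B / C G B D E F A / G C A E D B F / D F E A B G C

At row 1, column 6: row 1 has {A,B,F,G}; column 6 has {B,D,E,F,G}; that leaves C.
At row 1, column 7: row 1 has {A,B,C,F,G}; column 7 has {B,E,F,G}; that leaves D.
At row 2, column 1: row 2 has {A,C,D,E,F,G}; column 1 has {F,G}; that leaves B.
At row 3, column 3: row 3 has {B,E,F}; column 3 has {A,B,C,E,F,G}; that leaves D.
At row 3, column 5: row 3 has {B,D,E,F}; column 5 has {A,B,D,G}; that leaves C.
At row 3, column 6: row 3 has {B,C,D,E,F}; column 6 has {B,C,D,E,F,G}; that leaves A.
At row 4, column 1: row 4 has {B,C,D,E,G}; column 1 has {B,F,G}; that leaves A.
At row 4, column 5: row 4 has {A,B,C,D,E,G}; column 5 has {A,B,C,D,G}; that leaves F.
At row 5, column 5: row 5 has {B,D,F,G}; column 5 has {A,B,C,D,F,G}; that leaves E.
At row 6, column 4: row 6 has {A,B,C,D,F,G}; column 4 has {B,C,D,F}; that leaves E.
At row 7, column 4: row 7 has {B,E,F,G}; column 4 has {B,C,D,E,F}; that leaves A.
At row 7, column 7: row 7 has {A,B,E,F,G}; column 7 has {B,D,E,F,G}; that leaves C.
At row 1, column 1: row 1 has {A,B,C,D,F,G}; column 1 has {A,B,F,G}; that leaves E.
At row 3, column 4: row 3 has {A,B,C,D,E,F}; column 4 has {A,B,C,D,E,F}; that leaves G.
At row 5, column 1: row 5 has {B,D,E,F,G}; column 1 has {A,B,E,F,G}; that leaves C.
At row 5, column 7: row 5 has {B,C,D,E,F,G}; column 7 has {B,C,D,E,F,G}; that leaves A.
At row 7, column 1: row 7 has {A,B,C,E,F,G}; column 1 has {A,B,C,E,F,G}; that leaves D.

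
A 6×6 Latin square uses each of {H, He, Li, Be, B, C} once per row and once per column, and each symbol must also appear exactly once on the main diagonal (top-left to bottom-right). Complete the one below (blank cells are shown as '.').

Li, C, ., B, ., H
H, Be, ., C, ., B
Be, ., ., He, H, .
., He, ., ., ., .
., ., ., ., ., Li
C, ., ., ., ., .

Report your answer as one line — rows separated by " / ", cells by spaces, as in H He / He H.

At row 3, column 6: row 3 has {H,He,Be}; column 6 has {H,Li,B}; that leaves C.
At row 4, column 1: row 4 has {He}; column 1 has {H,Li,Be,C}; that leaves B.
At row 4, column 4: row 4 has {He,B}; column 4 has {He,B,C}; the diagonal has {Li,Be}; that leaves H.
At row 4, column 6: row 4 has {H,He,B}; column 6 has {H,Li,B,C}; that leaves Be.
At row 5, column 1: row 5 has {Li}; column 1 has {H,Li,Be,B,C}; that leaves He.
At row 5, column 4: row 5 has {He,Li}; column 4 has {H,He,B,C}; that leaves Be.
At row 6, column 4: row 6 has {C}; column 4 has {H,He,Be,B,C}; that leaves Li.
At row 6, column 6: row 6 has {Li,C}; column 6 has {H,Li,Be,B,C}; the diagonal has {H,Li,Be}; that leaves He.
At row 3, column 3: row 3 has {H,He,Be,C}; column 3 is empty so far; the diagonal has {H,He,Li,Be}; that leaves B.
At row 5, column 5: row 5 has {He,Li,Be}; column 5 has {H}; the diagonal has {H,He,Li,Be,B}; that leaves C.
At row 3, column 2: row 3 has {H,He,Be,B,C}; column 2 has {He,Be,C}; that leaves Li.
At row 4, column 5: row 4 has {H,He,Be,B}; column 5 has {H,C}; that leaves Li.
At row 5, column 3: row 5 has {He,Li,Be,C}; column 3 has {B}; that leaves H.
At row 6, column 3: row 6 has {He,Li,C}; column 3 has {H,B}; that leaves Be.
At row 6, column 5: row 6 has {He,Li,Be,C}; column 5 has {H,Li,C}; that leaves B.
At row 1, column 3: row 1 has {H,Li,B,C}; column 3 has {H,Be,B}; that leaves He.
At row 1, column 5: row 1 has {H,He,Li,B,C}; column 5 has {H,Li,B,C}; that leaves Be.
At row 2, column 3: row 2 has {H,Be,B,C}; column 3 has {H,He,Be,B}; that leaves Li.
At row 2, column 5: row 2 has {H,Li,Be,B,C}; column 5 has {H,Li,Be,B,C}; that leaves He.
At row 4, column 3: row 4 has {H,He,Li,Be,B}; column 3 has {H,He,Li,Be,B}; that leaves C.
At row 5, column 2: row 5 has {H,He,Li,Be,C}; column 2 has {He,Li,Be,C}; that leaves B.
At row 6, column 2: row 6 has {He,Li,Be,B,C}; column 2 has {He,Li,Be,B,C}; that leaves H.

Li C He B Be H / H Be Li C He B / Be Li B He H C / B He C H Li Be / He B H Be C Li / C H Be Li B He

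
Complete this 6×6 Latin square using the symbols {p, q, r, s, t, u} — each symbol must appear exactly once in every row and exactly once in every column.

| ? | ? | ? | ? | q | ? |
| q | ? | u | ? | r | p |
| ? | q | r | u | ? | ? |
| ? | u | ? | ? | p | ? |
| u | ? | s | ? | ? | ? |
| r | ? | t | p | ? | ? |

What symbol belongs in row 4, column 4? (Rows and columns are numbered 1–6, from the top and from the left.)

(r1,c3) = p
(r4,c3) = q
(r5,c5) = t
(r6,c2) = s
(r6,c5) = u
(r6,c6) = q
(r2,c2) = t
(r2,c4) = s
(r3,c5) = s
(r3,c6) = t
(r5,c6) = r
(r1,c2) = r
(r1,c4) = t
(r3,c1) = p
(r4,c4) = r

r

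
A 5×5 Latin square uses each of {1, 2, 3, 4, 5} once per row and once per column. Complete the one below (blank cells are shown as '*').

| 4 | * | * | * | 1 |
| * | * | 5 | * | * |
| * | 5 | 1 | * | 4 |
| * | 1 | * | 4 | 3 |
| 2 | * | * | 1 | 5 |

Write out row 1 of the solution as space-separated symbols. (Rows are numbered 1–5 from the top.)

At row 2, column 5: row 2 has {5}; column 5 has {1,3,4,5}; that leaves 2.
At row 3, column 1: row 3 has {1,4,5}; column 1 has {2,4}; that leaves 3.
At row 3, column 4: row 3 has {1,3,4,5}; column 4 has {1,4}; that leaves 2.
At row 4, column 1: row 4 has {1,3,4}; column 1 has {2,3,4}; that leaves 5.
At row 4, column 3: row 4 has {1,3,4,5}; column 3 has {1,5}; that leaves 2.
At row 1, column 3: row 1 has {1,4}; column 3 has {1,2,5}; that leaves 3.
At row 1, column 4: row 1 has {1,3,4}; column 4 has {1,2,4}; that leaves 5.
At row 2, column 1: row 2 has {2,5}; column 1 has {2,3,4,5}; that leaves 1.
At row 2, column 4: row 2 has {1,2,5}; column 4 has {1,2,4,5}; that leaves 3.
At row 5, column 3: row 5 has {1,2,5}; column 3 has {1,2,3,5}; that leaves 4.
At row 1, column 2: row 1 has {1,3,4,5}; column 2 has {1,5}; that leaves 2.

4 2 3 5 1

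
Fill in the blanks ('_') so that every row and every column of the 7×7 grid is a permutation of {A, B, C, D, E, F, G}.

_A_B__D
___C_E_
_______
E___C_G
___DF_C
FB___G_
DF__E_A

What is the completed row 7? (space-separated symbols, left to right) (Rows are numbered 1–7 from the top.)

row 1 has {A,B,D}; column 5 has {C,E,F} — only G is left for (r1,c5).
row 4 has {C,E,G}; column 2 has {A,B,F} — only D is left for (r4,c2).
row 6 has {B,F,G}; column 7 has {A,C,D,G} — only E is left for (r6,c7).
row 7 has {A,D,E,F}; column 4 has {B,C,D} — only G is left for (r7,c4).
row 1 has {A,B,D,G}; column 1 has {D,E,F} — only C is left for (r1,c1).
row 1 has {A,B,C,D,G}; column 6 has {E,G} — only F is left for (r1,c6).
row 2 has {C,E}; column 2 has {A,B,D,F} — only G is left for (r2,c2).
row 5 has {C,D,F}; column 2 has {A,B,D,F,G} — only E is left for (r5,c2).
row 6 has {B,E,F,G}; column 4 has {B,C,D,G} — only A is left for (r6,c4).
row 6 has {A,B,E,F,G}; column 5 has {C,E,F,G} — only D is left for (r6,c5).
row 1 has {A,B,C,D,F,G}; column 3 is empty so far — only E is left for (r1,c3).
row 3 is empty so far; column 2 has {A,B,D,E,F,G} — only C is left for (r3,c2).
row 4 has {C,D,E,G}; column 4 has {A,B,C,D,G} — only F is left for (r4,c4).
row 6 has {A,B,D,E,F,G}; column 3 has {E} — only C is left for (r6,c3).
row 7 has {A,D,E,F,G}; column 3 has {C,E} — only B is left for (r7,c3).
row 7 has {A,B,D,E,F,G}; column 6 has {E,F,G} — only C is left for (r7,c6).

D F B G E C A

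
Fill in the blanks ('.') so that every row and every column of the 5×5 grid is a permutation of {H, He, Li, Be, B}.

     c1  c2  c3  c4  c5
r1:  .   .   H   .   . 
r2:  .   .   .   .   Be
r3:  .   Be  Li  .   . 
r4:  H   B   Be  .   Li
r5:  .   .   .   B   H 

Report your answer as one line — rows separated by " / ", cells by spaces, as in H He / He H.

Li He H Be B / He H B Li Be / B Be Li H He / H B Be He Li / Be Li He B H

(r4,c4) = He
(r5,c3) = He
(r2,c3) = B
(r3,c4) = H
(r5,c2) = Li
(r1,c2) = He
(r1,c5) = B
(r2,c2) = H
(r2,c4) = Li
(r3,c5) = He
(r5,c1) = Be
(r1,c1) = Li
(r1,c4) = Be
(r2,c1) = He
(r3,c1) = B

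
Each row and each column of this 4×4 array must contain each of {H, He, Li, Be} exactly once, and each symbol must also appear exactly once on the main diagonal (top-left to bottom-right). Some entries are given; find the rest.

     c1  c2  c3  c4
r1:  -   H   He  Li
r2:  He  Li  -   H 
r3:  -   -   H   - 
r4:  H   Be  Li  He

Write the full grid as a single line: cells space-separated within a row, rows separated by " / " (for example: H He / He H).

Be H He Li / He Li Be H / Li He H Be / H Be Li He

(r1,c1) = Be
(r2,c3) = Be
(r3,c1) = Li
(r3,c2) = He
(r3,c4) = Be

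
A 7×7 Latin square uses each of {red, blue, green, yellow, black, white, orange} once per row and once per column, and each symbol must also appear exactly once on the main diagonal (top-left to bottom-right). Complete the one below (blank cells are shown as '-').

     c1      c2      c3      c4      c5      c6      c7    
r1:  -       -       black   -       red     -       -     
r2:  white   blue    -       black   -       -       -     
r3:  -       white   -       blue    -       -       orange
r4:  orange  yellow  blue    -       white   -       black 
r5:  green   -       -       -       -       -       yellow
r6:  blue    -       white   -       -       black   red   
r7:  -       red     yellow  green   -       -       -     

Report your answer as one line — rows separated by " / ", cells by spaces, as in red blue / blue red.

(r1,c1) = yellow
(r2,c7) = green
(r4,c4) = red
(r4,c6) = green
(r5,c5) = orange
(r7,c1) = black
(r7,c5) = blue
(r7,c7) = white
(r1,c7) = blue
(r2,c5) = yellow
(r3,c1) = red
(r3,c3) = green
(r3,c5) = black
(r3,c6) = yellow
(r5,c2) = black
(r5,c3) = red
(r5,c4) = white
(r5,c6) = blue
(r6,c5) = green
(r7,c6) = orange
(r1,c4) = orange
(r1,c6) = white
(r2,c3) = orange
(r2,c6) = red
(r6,c2) = orange
(r6,c4) = yellow
(r1,c2) = green

yellow green black orange red white blue / white blue orange black yellow red green / red white green blue black yellow orange / orange yellow blue red white green black / green black red white orange blue yellow / blue orange white yellow green black red / black red yellow green blue orange white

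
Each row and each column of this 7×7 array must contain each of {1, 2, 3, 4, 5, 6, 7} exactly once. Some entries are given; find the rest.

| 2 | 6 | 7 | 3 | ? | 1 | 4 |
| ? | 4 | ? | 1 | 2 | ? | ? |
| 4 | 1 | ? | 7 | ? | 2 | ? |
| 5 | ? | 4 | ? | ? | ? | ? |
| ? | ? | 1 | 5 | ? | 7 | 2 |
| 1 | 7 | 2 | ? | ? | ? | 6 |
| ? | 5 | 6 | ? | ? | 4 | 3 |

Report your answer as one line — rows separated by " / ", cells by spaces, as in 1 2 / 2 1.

At row 1, column 5: row 1 has {1,2,3,4,6,7}; column 5 has {2}; that leaves 5.
At row 3, column 7: row 3 has {1,2,4,7}; column 7 has {2,3,4,6}; that leaves 5.
At row 5, column 2: row 5 has {1,2,5,7}; column 2 has {1,4,5,6,7}; that leaves 3.
At row 6, column 4: row 6 has {1,2,6,7}; column 4 has {1,3,5,7}; that leaves 4.
At row 6, column 5: row 6 has {1,2,4,6,7}; column 5 has {2,5}; that leaves 3.
At row 6, column 6: row 6 has {1,2,3,4,6,7}; column 6 has {1,2,4,7}; that leaves 5.
At row 7, column 1: row 7 has {3,4,5,6}; column 1 has {1,2,4,5}; that leaves 7.
At row 7, column 4: row 7 has {3,4,5,6,7}; column 4 has {1,3,4,5,7}; that leaves 2.
At row 7, column 5: row 7 has {2,3,4,5,6,7}; column 5 has {2,3,5}; that leaves 1.
At row 2, column 7: row 2 has {1,2,4}; column 7 has {2,3,4,5,6}; that leaves 7.
At row 3, column 3: row 3 has {1,2,4,5,7}; column 3 has {1,2,4,6,7}; that leaves 3.
At row 3, column 5: row 3 has {1,2,3,4,5,7}; column 5 has {1,2,3,5}; that leaves 6.
At row 4, column 2: row 4 has {4,5}; column 2 has {1,3,4,5,6,7}; that leaves 2.
At row 4, column 4: row 4 has {2,4,5}; column 4 has {1,2,3,4,5,7}; that leaves 6.
At row 4, column 5: row 4 has {2,4,5,6}; column 5 has {1,2,3,5,6}; that leaves 7.
At row 4, column 6: row 4 has {2,4,5,6,7}; column 6 has {1,2,4,5,7}; that leaves 3.
At row 4, column 7: row 4 has {2,3,4,5,6,7}; column 7 has {2,3,4,5,6,7}; that leaves 1.
At row 5, column 1: row 5 has {1,2,3,5,7}; column 1 has {1,2,4,5,7}; that leaves 6.
At row 5, column 5: row 5 has {1,2,3,5,6,7}; column 5 has {1,2,3,5,6,7}; that leaves 4.
At row 2, column 1: row 2 has {1,2,4,7}; column 1 has {1,2,4,5,6,7}; that leaves 3.
At row 2, column 3: row 2 has {1,2,3,4,7}; column 3 has {1,2,3,4,6,7}; that leaves 5.
At row 2, column 6: row 2 has {1,2,3,4,5,7}; column 6 has {1,2,3,4,5,7}; that leaves 6.

2 6 7 3 5 1 4 / 3 4 5 1 2 6 7 / 4 1 3 7 6 2 5 / 5 2 4 6 7 3 1 / 6 3 1 5 4 7 2 / 1 7 2 4 3 5 6 / 7 5 6 2 1 4 3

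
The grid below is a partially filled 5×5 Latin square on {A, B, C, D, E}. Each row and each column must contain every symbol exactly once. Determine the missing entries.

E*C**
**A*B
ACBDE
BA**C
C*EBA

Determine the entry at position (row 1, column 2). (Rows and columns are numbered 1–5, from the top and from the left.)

(r1,c4) = A
(r1,c5) = D
(r2,c1) = D
(r2,c2) = E
(r2,c4) = C
(r4,c3) = D
(r4,c4) = E
(r5,c2) = D
(r1,c2) = B

B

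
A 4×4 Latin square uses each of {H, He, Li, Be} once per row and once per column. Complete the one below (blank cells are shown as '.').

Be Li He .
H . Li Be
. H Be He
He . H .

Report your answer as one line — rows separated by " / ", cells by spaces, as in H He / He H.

(r1,c4): row 1 has {He,Li,Be}; column 4 has {He,Be}, so it must be H.
(r2,c2): row 2 has {H,Li,Be}; column 2 has {H,Li}, so it must be He.
(r3,c1): row 3 has {H,He,Be}; column 1 has {H,He,Be}, so it must be Li.
(r4,c2): row 4 has {H,He}; column 2 has {H,He,Li}, so it must be Be.
(r4,c4): row 4 has {H,He,Be}; column 4 has {H,He,Be}, so it must be Li.

Be Li He H / H He Li Be / Li H Be He / He Be H Li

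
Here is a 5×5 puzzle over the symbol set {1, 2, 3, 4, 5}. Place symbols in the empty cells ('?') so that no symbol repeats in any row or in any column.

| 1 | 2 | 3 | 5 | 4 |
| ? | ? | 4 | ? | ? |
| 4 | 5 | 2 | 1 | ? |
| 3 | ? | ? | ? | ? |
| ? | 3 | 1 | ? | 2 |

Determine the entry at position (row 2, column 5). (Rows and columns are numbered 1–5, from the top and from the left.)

5

At row 2, column 2: row 2 has {4}; column 2 has {2,3,5}; that leaves 1.
At row 3, column 5: row 3 has {1,2,4,5}; column 5 has {2,4}; that leaves 3.
At row 4, column 2: row 4 has {3}; column 2 has {1,2,3,5}; that leaves 4.
At row 4, column 3: row 4 has {3,4}; column 3 has {1,2,3,4}; that leaves 5.
At row 4, column 4: row 4 has {3,4,5}; column 4 has {1,5}; that leaves 2.
At row 4, column 5: row 4 has {2,3,4,5}; column 5 has {2,3,4}; that leaves 1.
At row 5, column 1: row 5 has {1,2,3}; column 1 has {1,3,4}; that leaves 5.
At row 5, column 4: row 5 has {1,2,3,5}; column 4 has {1,2,5}; that leaves 4.
At row 2, column 1: row 2 has {1,4}; column 1 has {1,3,4,5}; that leaves 2.
At row 2, column 4: row 2 has {1,2,4}; column 4 has {1,2,4,5}; that leaves 3.
At row 2, column 5: row 2 has {1,2,3,4}; column 5 has {1,2,3,4}; that leaves 5.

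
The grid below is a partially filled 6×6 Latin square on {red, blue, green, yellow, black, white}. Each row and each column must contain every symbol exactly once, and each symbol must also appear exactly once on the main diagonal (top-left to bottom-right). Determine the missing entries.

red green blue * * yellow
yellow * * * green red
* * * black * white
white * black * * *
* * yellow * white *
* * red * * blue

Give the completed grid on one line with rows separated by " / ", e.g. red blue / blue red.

(r1,c4): row 1 has {red,blue,green,yellow}; column 4 has {black}, so it must be white.
(r1,c5): row 1 has {red,blue,green,yellow,white}; column 5 has {green,white}, so it must be black.
(r2,c2): row 2 has {red,green,yellow}; column 2 has {green}; the diagonal has {red,blue,white}, so it must be black.
(r2,c3): row 2 has {red,green,yellow,black}; column 3 has {red,blue,yellow,black}, so it must be white.
(r2,c4): row 2 has {red,green,yellow,black,white}; column 4 has {black,white}, so it must be blue.
(r3,c3): row 3 has {black,white}; column 3 has {red,blue,yellow,black,white}; the diagonal has {red,blue,black,white}, so it must be green.
(r4,c4): row 4 has {black,white}; column 4 has {blue,black,white}; the diagonal has {red,blue,green,black,white}, so it must be yellow.
(r4,c6): row 4 has {yellow,black,white}; column 6 has {red,blue,yellow,white}, so it must be green.
(r5,c6): row 5 has {yellow,white}; column 6 has {red,blue,green,yellow,white}, so it must be black.
(r6,c4): row 6 has {red,blue}; column 4 has {blue,yellow,black,white}, so it must be green.
(r6,c5): row 6 has {red,blue,green}; column 5 has {green,black,white}, so it must be yellow.
(r3,c1): row 3 has {green,black,white}; column 1 has {red,yellow,white}, so it must be blue.
(r3,c5): row 3 has {blue,green,black,white}; column 5 has {green,yellow,black,white}, so it must be red.
(r4,c5): row 4 has {green,yellow,black,white}; column 5 has {red,green,yellow,black,white}, so it must be blue.
(r5,c1): row 5 has {yellow,black,white}; column 1 has {red,blue,yellow,white}, so it must be green.
(r5,c4): row 5 has {green,yellow,black,white}; column 4 has {blue,green,yellow,black,white}, so it must be red.
(r6,c1): row 6 has {red,blue,green,yellow}; column 1 has {red,blue,green,yellow,white}, so it must be black.
(r6,c2): row 6 has {red,blue,green,yellow,black}; column 2 has {green,black}, so it must be white.
(r3,c2): row 3 has {red,blue,green,black,white}; column 2 has {green,black,white}, so it must be yellow.
(r4,c2): row 4 has {blue,green,yellow,black,white}; column 2 has {green,yellow,black,white}, so it must be red.
(r5,c2): row 5 has {red,green,yellow,black,white}; column 2 has {red,green,yellow,black,white}, so it must be blue.

red green blue white black yellow / yellow black white blue green red / blue yellow green black red white / white red black yellow blue green / green blue yellow red white black / black white red green yellow blue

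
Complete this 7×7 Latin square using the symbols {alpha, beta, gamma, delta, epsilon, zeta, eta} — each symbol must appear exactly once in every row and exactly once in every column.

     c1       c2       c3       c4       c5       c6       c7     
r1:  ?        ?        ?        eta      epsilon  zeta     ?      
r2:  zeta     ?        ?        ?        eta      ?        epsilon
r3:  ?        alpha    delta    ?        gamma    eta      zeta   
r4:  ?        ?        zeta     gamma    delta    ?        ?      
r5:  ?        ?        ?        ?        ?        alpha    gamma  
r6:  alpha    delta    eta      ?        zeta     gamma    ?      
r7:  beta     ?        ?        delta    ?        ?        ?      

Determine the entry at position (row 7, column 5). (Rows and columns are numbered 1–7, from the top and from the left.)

alpha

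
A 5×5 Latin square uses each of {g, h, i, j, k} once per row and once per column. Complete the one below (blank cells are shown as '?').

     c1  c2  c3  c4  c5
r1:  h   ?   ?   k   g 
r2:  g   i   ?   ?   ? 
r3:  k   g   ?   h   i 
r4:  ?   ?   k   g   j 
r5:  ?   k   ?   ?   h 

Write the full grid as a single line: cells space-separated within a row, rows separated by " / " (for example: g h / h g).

(r1,c2): row 1 has {g,h,k}; column 2 has {g,i,k}, so it must be j.
(r1,c3): row 1 has {g,h,j,k}; column 3 has {k}, so it must be i.
(r2,c4): row 2 has {g,i}; column 4 has {g,h,k}, so it must be j.
(r2,c5): row 2 has {g,i,j}; column 5 has {g,h,i,j}, so it must be k.
(r3,c3): row 3 has {g,h,i,k}; column 3 has {i,k}, so it must be j.
(r4,c1): row 4 has {g,j,k}; column 1 has {g,h,k}, so it must be i.
(r4,c2): row 4 has {g,i,j,k}; column 2 has {g,i,j,k}, so it must be h.
(r5,c1): row 5 has {h,k}; column 1 has {g,h,i,k}, so it must be j.
(r5,c3): row 5 has {h,j,k}; column 3 has {i,j,k}, so it must be g.
(r5,c4): row 5 has {g,h,j,k}; column 4 has {g,h,j,k}, so it must be i.
(r2,c3): row 2 has {g,i,j,k}; column 3 has {g,i,j,k}, so it must be h.

h j i k g / g i h j k / k g j h i / i h k g j / j k g i h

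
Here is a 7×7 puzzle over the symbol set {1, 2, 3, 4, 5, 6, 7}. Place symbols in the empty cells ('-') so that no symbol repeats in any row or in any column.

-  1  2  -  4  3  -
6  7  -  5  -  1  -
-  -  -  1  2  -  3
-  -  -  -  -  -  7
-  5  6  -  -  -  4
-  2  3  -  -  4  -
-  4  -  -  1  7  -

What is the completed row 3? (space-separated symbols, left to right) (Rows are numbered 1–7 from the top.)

Cell (r2,c3): row 2 has {1,5,6,7}; column 3 has {2,3,6} → 4.
Cell (r2,c5): row 2 has {1,4,5,6,7}; column 5 has {1,2,4} → 3.
Cell (r2,c7): row 2 has {1,3,4,5,6,7}; column 7 has {3,4,7} → 2.
Cell (r3,c2): row 3 has {1,2,3}; column 2 has {1,2,4,5,7} → 6.
Cell (r3,c6): row 3 has {1,2,3,6}; column 6 has {1,3,4,7} → 5.
Cell (r4,c2): row 4 has {7}; column 2 has {1,2,4,5,6,7} → 3.
Cell (r5,c5): row 5 has {4,5,6}; column 5 has {1,2,3,4} → 7.
Cell (r5,c6): row 5 has {4,5,6,7}; column 6 has {1,3,4,5,7} → 2.
Cell (r7,c3): row 7 has {1,4,7}; column 3 has {2,3,4,6} → 5.
Cell (r7,c7): row 7 has {1,4,5,7}; column 7 has {2,3,4,7} → 6.
Cell (r1,c7): row 1 has {1,2,3,4}; column 7 has {2,3,4,6,7} → 5.
Cell (r3,c3): row 3 has {1,2,3,5,6}; column 3 has {2,3,4,5,6} → 7.
Cell (r4,c3): row 4 has {3,7}; column 3 has {2,3,4,5,6,7} → 1.
Cell (r4,c6): row 4 has {1,3,7}; column 6 has {1,2,3,4,5,7} → 6.
Cell (r5,c4): row 5 has {2,4,5,6,7}; column 4 has {1,5} → 3.
Cell (r6,c7): row 6 has {2,3,4}; column 7 has {2,3,4,5,6,7} → 1.
Cell (r7,c4): row 7 has {1,4,5,6,7}; column 4 has {1,3,5} → 2.
Cell (r1,c1): row 1 has {1,2,3,4,5}; column 1 has {6} → 7.
Cell (r1,c4): row 1 has {1,2,3,4,5,7}; column 4 has {1,2,3,5} → 6.
Cell (r3,c1): row 3 has {1,2,3,5,6,7}; column 1 has {6,7} → 4.

4 6 7 1 2 5 3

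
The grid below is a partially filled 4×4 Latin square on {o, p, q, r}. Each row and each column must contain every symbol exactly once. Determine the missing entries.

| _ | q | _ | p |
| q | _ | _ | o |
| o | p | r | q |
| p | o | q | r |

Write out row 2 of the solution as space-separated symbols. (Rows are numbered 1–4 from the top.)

q r p o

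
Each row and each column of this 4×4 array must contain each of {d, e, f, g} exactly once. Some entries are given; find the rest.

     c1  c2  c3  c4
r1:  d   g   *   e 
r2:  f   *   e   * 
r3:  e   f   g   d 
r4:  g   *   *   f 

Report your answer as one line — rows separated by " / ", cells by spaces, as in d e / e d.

(r1,c3) = f
(r2,c2) = d
(r2,c4) = g
(r4,c2) = e
(r4,c3) = d

d g f e / f d e g / e f g d / g e d f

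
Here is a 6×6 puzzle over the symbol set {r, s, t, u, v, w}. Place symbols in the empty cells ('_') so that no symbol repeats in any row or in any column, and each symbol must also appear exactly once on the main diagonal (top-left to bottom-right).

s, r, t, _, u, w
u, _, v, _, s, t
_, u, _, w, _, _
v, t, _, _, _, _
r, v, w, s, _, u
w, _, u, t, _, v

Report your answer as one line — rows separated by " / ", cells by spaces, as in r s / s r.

s r t v u w / u w v r s t / t u r w v s / v t s u w r / r v w s t u / w s u t r v

(r1,c4) = v
(r2,c2) = w
(r2,c4) = r
(r3,c1) = t
(r3,c3) = r
(r3,c5) = v
(r3,c6) = s
(r4,c3) = s
(r4,c4) = u
(r4,c6) = r
(r5,c5) = t
(r6,c2) = s
(r6,c5) = r
(r4,c5) = w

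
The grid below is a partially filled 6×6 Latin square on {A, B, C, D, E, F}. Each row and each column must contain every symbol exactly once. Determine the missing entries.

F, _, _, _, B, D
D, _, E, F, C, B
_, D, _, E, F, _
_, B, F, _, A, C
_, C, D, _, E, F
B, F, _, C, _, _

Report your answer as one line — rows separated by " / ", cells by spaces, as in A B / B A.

F E C A B D / D A E F C B / C D B E F A / E B F D A C / A C D B E F / B F A C D E

row 1 has {B,D,F}; column 4 has {C,E,F} — only A is left for (r1,c4).
row 2 has {B,C,D,E,F}; column 2 has {B,C,D,F} — only A is left for (r2,c2).
row 3 has {D,E,F}; column 6 has {B,C,D,F} — only A is left for (r3,c6).
row 4 has {A,B,C,F}; column 1 has {B,D,F} — only E is left for (r4,c1).
row 4 has {A,B,C,E,F}; column 4 has {A,C,E,F} — only D is left for (r4,c4).
row 5 has {C,D,E,F}; column 1 has {B,D,E,F} — only A is left for (r5,c1).
row 5 has {A,C,D,E,F}; column 4 has {A,C,D,E,F} — only B is left for (r5,c4).
row 6 has {B,C,F}; column 3 has {D,E,F} — only A is left for (r6,c3).
row 6 has {A,B,C,F}; column 5 has {A,B,C,E,F} — only D is left for (r6,c5).
row 6 has {A,B,C,D,F}; column 6 has {A,B,C,D,F} — only E is left for (r6,c6).
row 1 has {A,B,D,F}; column 2 has {A,B,C,D,F} — only E is left for (r1,c2).
row 1 has {A,B,D,E,F}; column 3 has {A,D,E,F} — only C is left for (r1,c3).
row 3 has {A,D,E,F}; column 1 has {A,B,D,E,F} — only C is left for (r3,c1).
row 3 has {A,C,D,E,F}; column 3 has {A,C,D,E,F} — only B is left for (r3,c3).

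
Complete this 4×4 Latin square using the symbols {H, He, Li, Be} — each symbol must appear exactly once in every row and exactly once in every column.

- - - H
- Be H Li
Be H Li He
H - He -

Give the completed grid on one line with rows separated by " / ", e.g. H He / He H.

Li He Be H / He Be H Li / Be H Li He / H Li He Be

At row 1, column 3: row 1 has {H}; column 3 has {H,He,Li}; that leaves Be.
At row 2, column 1: row 2 has {H,Li,Be}; column 1 has {H,Be}; that leaves He.
At row 4, column 2: row 4 has {H,He}; column 2 has {H,Be}; that leaves Li.
At row 4, column 4: row 4 has {H,He,Li}; column 4 has {H,He,Li}; that leaves Be.
At row 1, column 1: row 1 has {H,Be}; column 1 has {H,He,Be}; that leaves Li.
At row 1, column 2: row 1 has {H,Li,Be}; column 2 has {H,Li,Be}; that leaves He.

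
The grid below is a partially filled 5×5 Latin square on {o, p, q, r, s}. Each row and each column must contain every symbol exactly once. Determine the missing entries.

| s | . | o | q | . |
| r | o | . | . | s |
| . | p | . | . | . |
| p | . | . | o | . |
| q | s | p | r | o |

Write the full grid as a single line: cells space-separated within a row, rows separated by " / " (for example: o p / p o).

Cell (r1,c2): row 1 has {o,q,s}; column 2 has {o,p,s} → r.
Cell (r1,c5): row 1 has {o,q,r,s}; column 5 has {o,s} → p.
Cell (r2,c3): row 2 has {o,r,s}; column 3 has {o,p} → q.
Cell (r2,c4): row 2 has {o,q,r,s}; column 4 has {o,q,r} → p.
Cell (r3,c1): row 3 has {p}; column 1 has {p,q,r,s} → o.
Cell (r3,c4): row 3 has {o,p}; column 4 has {o,p,q,r} → s.
Cell (r4,c2): row 4 has {o,p}; column 2 has {o,p,r,s} → q.
Cell (r4,c5): row 4 has {o,p,q}; column 5 has {o,p,s} → r.
Cell (r3,c3): row 3 has {o,p,s}; column 3 has {o,p,q} → r.
Cell (r3,c5): row 3 has {o,p,r,s}; column 5 has {o,p,r,s} → q.
Cell (r4,c3): row 4 has {o,p,q,r}; column 3 has {o,p,q,r} → s.

s r o q p / r o q p s / o p r s q / p q s o r / q s p r o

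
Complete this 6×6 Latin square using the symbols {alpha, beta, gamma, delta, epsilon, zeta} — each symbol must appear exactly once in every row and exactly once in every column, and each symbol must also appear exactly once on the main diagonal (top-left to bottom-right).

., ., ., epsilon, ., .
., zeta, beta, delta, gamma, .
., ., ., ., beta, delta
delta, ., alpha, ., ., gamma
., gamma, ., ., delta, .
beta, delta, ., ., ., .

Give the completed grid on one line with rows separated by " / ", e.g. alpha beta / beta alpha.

gamma beta delta epsilon alpha zeta / alpha zeta beta delta gamma epsilon / zeta alpha epsilon gamma beta delta / delta epsilon alpha beta zeta gamma / epsilon gamma zeta alpha delta beta / beta delta gamma zeta epsilon alpha

Cell (r4,c4): row 4 has {alpha,gamma,delta}; column 4 has {delta,epsilon}; the diagonal has {delta,zeta} → beta.
Cell (r4,c2): row 4 has {alpha,beta,gamma,delta}; column 2 has {gamma,delta,zeta} → epsilon.
Cell (r4,c5): row 4 has {alpha,beta,gamma,delta,epsilon}; column 5 has {beta,gamma,delta} → zeta.
Cell (r1,c5): row 1 has {epsilon}; column 5 has {beta,gamma,delta,zeta} → alpha.
Cell (r3,c2): row 3 has {beta,delta}; column 2 has {gamma,delta,epsilon,zeta} → alpha.
Cell (r6,c5): row 6 has {beta,delta}; column 5 has {alpha,beta,gamma,delta,zeta} → epsilon.
Cell (r6,c6): row 6 has {beta,delta,epsilon}; column 6 has {gamma,delta}; the diagonal has {beta,delta,zeta} → alpha.
Cell (r1,c1): row 1 has {alpha,epsilon}; column 1 has {beta,delta}; the diagonal has {alpha,beta,delta,zeta} → gamma.
Cell (r1,c2): row 1 has {alpha,gamma,epsilon}; column 2 has {alpha,gamma,delta,epsilon,zeta} → beta.
Cell (r1,c6): row 1 has {alpha,beta,gamma,epsilon}; column 6 has {alpha,gamma,delta} → zeta.
Cell (r2,c6): row 2 has {beta,gamma,delta,zeta}; column 6 has {alpha,gamma,delta,zeta} → epsilon.
Cell (r3,c3): row 3 has {alpha,beta,delta}; column 3 has {alpha,beta}; the diagonal has {alpha,beta,gamma,delta,zeta} → epsilon.
Cell (r5,c3): row 5 has {gamma,delta}; column 3 has {alpha,beta,epsilon} → zeta.
Cell (r5,c4): row 5 has {gamma,delta,zeta}; column 4 has {beta,delta,epsilon} → alpha.
Cell (r5,c6): row 5 has {alpha,gamma,delta,zeta}; column 6 has {alpha,gamma,delta,epsilon,zeta} → beta.
Cell (r6,c3): row 6 has {alpha,beta,delta,epsilon}; column 3 has {alpha,beta,epsilon,zeta} → gamma.
Cell (r6,c4): row 6 has {alpha,beta,gamma,delta,epsilon}; column 4 has {alpha,beta,delta,epsilon} → zeta.
Cell (r1,c3): row 1 has {alpha,beta,gamma,epsilon,zeta}; column 3 has {alpha,beta,gamma,epsilon,zeta} → delta.
Cell (r2,c1): row 2 has {beta,gamma,delta,epsilon,zeta}; column 1 has {beta,gamma,delta} → alpha.
Cell (r3,c1): row 3 has {alpha,beta,delta,epsilon}; column 1 has {alpha,beta,gamma,delta} → zeta.
Cell (r3,c4): row 3 has {alpha,beta,delta,epsilon,zeta}; column 4 has {alpha,beta,delta,epsilon,zeta} → gamma.
Cell (r5,c1): row 5 has {alpha,beta,gamma,delta,zeta}; column 1 has {alpha,beta,gamma,delta,zeta} → epsilon.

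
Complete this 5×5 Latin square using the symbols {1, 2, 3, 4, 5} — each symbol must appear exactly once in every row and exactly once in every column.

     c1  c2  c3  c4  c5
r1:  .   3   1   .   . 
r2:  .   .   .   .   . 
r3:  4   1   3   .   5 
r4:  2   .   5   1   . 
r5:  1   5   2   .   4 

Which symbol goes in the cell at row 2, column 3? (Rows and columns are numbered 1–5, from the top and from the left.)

4

At row 1, column 1: row 1 has {1,3}; column 1 has {1,2,4}; that leaves 5.
At row 1, column 5: row 1 has {1,3,5}; column 5 has {4,5}; that leaves 2.
At row 2, column 1: row 2 is empty so far; column 1 has {1,2,4,5}; that leaves 3.
At row 2, column 3: row 2 has {3}; column 3 has {1,2,3,5}; that leaves 4.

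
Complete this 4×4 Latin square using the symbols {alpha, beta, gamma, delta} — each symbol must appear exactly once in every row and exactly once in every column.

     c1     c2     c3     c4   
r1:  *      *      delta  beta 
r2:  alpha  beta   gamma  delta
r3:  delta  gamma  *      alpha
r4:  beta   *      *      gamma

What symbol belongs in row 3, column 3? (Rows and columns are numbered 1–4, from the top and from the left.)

beta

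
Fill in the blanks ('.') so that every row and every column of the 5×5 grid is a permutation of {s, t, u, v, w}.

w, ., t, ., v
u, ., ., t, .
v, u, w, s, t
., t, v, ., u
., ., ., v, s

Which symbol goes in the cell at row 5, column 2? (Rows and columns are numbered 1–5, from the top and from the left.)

w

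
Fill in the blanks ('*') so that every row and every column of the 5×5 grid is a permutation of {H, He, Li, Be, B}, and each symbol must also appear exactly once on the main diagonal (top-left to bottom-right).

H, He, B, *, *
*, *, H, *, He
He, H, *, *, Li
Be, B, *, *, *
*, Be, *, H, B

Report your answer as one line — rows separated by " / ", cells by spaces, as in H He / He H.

H He B Li Be / B Li H Be He / He H Be B Li / Be B Li He H / Li Be He H B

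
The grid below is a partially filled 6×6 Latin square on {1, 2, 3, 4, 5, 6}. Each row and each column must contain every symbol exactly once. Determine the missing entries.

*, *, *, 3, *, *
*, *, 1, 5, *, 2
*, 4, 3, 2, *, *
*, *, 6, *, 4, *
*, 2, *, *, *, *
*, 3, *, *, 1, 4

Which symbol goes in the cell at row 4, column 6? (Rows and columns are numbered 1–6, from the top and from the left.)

Cell (r2,c2): row 2 has {1,2,5}; column 2 has {2,3,4} → 6.
Cell (r2,c5): row 2 has {1,2,5,6}; column 5 has {1,4} → 3.
Cell (r4,c4): row 4 has {4,6}; column 4 has {2,3,5} → 1.
Cell (r6,c4): row 6 has {1,3,4}; column 4 has {1,2,3,5} → 6.
Cell (r2,c1): row 2 has {1,2,3,5,6}; column 1 is empty so far → 4.
Cell (r4,c2): row 4 has {1,4,6}; column 2 has {2,3,4,6} → 5.
Cell (r4,c6): row 4 has {1,4,5,6}; column 6 has {2,4} → 3.

3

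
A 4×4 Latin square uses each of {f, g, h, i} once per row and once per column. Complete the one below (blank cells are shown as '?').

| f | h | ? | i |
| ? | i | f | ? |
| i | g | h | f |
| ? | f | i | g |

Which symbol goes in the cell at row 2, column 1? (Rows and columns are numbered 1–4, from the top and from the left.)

g

(r1,c3) = g
(r2,c4) = h
(r4,c1) = h
(r2,c1) = g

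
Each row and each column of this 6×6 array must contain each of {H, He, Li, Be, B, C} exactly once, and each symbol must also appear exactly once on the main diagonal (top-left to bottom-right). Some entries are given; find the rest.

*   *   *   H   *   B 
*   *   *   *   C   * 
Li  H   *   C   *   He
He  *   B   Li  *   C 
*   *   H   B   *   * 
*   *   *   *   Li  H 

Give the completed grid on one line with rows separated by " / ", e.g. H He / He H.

Cell (r3,c3): row 3 has {H,He,Li,C}; column 3 has {H,B}; the diagonal has {H,Li} → Be.
Cell (r3,c5): row 3 has {H,He,Li,Be,C}; column 5 has {Li,C} → B.
Cell (r4,c2): row 4 has {He,Li,B,C}; column 2 has {H} → Be.
Cell (r4,c5): row 4 has {He,Li,Be,B,C}; column 5 has {Li,B,C} → H.
Cell (r5,c5): row 5 has {H,B}; column 5 has {H,Li,B,C}; the diagonal has {H,Li,Be} → He.
Cell (r1,c1): row 1 has {H,B}; column 1 has {He,Li}; the diagonal has {H,He,Li,Be} → C.
Cell (r1,c5): row 1 has {H,B,C}; column 5 has {H,He,Li,B,C} → Be.
Cell (r2,c2): row 2 has {C}; column 2 has {H,Be}; the diagonal has {H,He,Li,Be,C} → B.
Cell (r5,c1): row 5 has {H,He,B}; column 1 has {He,Li,C} → Be.
Cell (r5,c6): row 5 has {H,He,Be,B}; column 6 has {H,He,B,C} → Li.
Cell (r6,c1): row 6 has {H,Li}; column 1 has {He,Li,Be,C} → B.
Cell (r2,c1): row 2 has {B,C}; column 1 has {He,Li,Be,B,C} → H.
Cell (r2,c6): row 2 has {H,B,C}; column 6 has {H,He,Li,B,C} → Be.
Cell (r5,c2): row 5 has {H,He,Li,Be,B}; column 2 has {H,Be,B} → C.
Cell (r6,c2): row 6 has {H,Li,B}; column 2 has {H,Be,B,C} → He.
Cell (r6,c3): row 6 has {H,He,Li,B}; column 3 has {H,Be,B} → C.
Cell (r6,c4): row 6 has {H,He,Li,B,C}; column 4 has {H,Li,B,C} → Be.
Cell (r1,c2): row 1 has {H,Be,B,C}; column 2 has {H,He,Be,B,C} → Li.
Cell (r1,c3): row 1 has {H,Li,Be,B,C}; column 3 has {H,Be,B,C} → He.
Cell (r2,c3): row 2 has {H,Be,B,C}; column 3 has {H,He,Be,B,C} → Li.
Cell (r2,c4): row 2 has {H,Li,Be,B,C}; column 4 has {H,Li,Be,B,C} → He.

C Li He H Be B / H B Li He C Be / Li H Be C B He / He Be B Li H C / Be C H B He Li / B He C Be Li H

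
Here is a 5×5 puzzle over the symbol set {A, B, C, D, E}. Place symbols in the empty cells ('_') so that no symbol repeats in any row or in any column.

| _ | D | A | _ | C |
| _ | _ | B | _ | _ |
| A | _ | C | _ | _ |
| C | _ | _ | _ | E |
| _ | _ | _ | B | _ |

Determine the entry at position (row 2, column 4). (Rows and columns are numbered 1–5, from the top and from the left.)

Cell (r1,c4): row 1 has {A,C,D}; column 4 has {B} → E.
Cell (r3,c4): row 3 has {A,C}; column 4 has {B,E} → D.
Cell (r3,c5): row 3 has {A,C,D}; column 5 has {C,E} → B.
Cell (r4,c3): row 4 has {C,E}; column 3 has {A,B,C} → D.
Cell (r4,c4): row 4 has {C,D,E}; column 4 has {B,D,E} → A.
Cell (r5,c3): row 5 has {B}; column 3 has {A,B,C,D} → E.
Cell (r1,c1): row 1 has {A,C,D,E}; column 1 has {A,C} → B.
Cell (r2,c4): row 2 has {B}; column 4 has {A,B,D,E} → C.

C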